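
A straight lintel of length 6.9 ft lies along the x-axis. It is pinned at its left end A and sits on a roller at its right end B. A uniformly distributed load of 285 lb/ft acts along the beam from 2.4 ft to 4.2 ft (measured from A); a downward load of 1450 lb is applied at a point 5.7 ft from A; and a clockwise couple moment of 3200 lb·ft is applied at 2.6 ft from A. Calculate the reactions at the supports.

Resultant of the distributed load: 285 × 1.8 = 513 lb at 3.3 ft from A.
Taking moments about A: B_y·6.9 − (285·1.8)·3.3 − 1450·5.7 − 3200 = 0 → B_y = 13157.9/6.9 = 1906.94 ≈ 1907 lb.
ΣF_y = 0: A_y + 1906.94 − 285·1.8 − 1450 = 0 → A_y = 56.06 lb.
ΣF_x = 0: no horizontal applied forces, so A_x = 0.

A_x = 0, A_y = 56.06 lb, B_y = 1907 lb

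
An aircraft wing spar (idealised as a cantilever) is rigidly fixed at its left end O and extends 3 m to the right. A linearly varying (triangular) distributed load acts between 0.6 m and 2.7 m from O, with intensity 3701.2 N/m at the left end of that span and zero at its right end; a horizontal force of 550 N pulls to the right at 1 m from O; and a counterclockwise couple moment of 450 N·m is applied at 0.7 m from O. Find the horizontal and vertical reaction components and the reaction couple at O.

Resultant of the triangular load: ½ × 3701.2 × 2.1 = 3886.26 N, acting at 1.3 m from O (one-third of the span from the peak).
ΣF_x = 0: O_x + 550 = 0 → O_x = -550.0 N.
ΣF_y = 0: O_y − ½·3701.2·2.1 = 0 → O_y = 3886 N.
ΣM about O: M_O − (½·3701.2·2.1)·1.3 + 450 = 0 → M_O = 4602 N·m.

O_x = -550.0 N, O_y = 3886 N, M_O = 4602 N·m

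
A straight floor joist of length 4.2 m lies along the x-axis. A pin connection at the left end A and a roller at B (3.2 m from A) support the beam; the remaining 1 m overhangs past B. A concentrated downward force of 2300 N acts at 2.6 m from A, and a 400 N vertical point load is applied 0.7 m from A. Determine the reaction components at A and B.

A_x = 0, A_y = 743.8 N, B_y = 1956 N

Moments about A: B_y·3.2 − 2300·2.6 − 400·0.7 = 0 → B_y = 6260/3.2 = 1956.25 ≈ 1956 N.
ΣF_y = 0: A_y + 1956.25 − 2300 − 400 = 0 → A_y = 743.8 N.
ΣF_x = 0: no horizontal applied forces, so A_x = 0.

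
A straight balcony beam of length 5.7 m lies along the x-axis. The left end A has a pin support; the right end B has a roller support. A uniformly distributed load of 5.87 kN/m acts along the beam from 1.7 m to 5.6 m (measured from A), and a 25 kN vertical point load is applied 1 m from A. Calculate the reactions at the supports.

Resultant of the distributed load: 5.87 × 3.9 = 22.893 kN at 3.65 m from A.
Moments about A: B_y·5.7 − (5.87·3.9)·3.65 − 25·1 = 0 → B_y = 108.55945/5.7 = 19.0455 ≈ 19.05 kN.
ΣF_y = 0: A_y + 19.0455 − 5.87·3.9 − 25 = 0 → A_y = 28.85 kN.
ΣF_x = 0: no horizontal applied forces, so A_x = 0.

A_x = 0, A_y = 28.85 kN, B_y = 19.05 kN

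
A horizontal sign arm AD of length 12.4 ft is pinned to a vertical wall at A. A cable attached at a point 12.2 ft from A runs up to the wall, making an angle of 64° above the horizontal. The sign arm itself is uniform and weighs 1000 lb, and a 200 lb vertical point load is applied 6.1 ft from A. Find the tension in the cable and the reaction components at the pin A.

ΣM about A: T·sin64°·12.2 − 1000·6.2 − 200·6.1 = 0 → T = 7420/(12.2·0.898794) = 676.681 ≈ 676.7 lb.
ΣF_x = 0: A_x − T·cos64° = 0 → A_x = 676.681 × 0.438371 = 296.6 lb.
ΣF_y = 0: A_y + T·sin64° − 1000 − 200 = 0 → A_y = 1200 − 676.681 × 0.898794 = 591.8 lb.

T = 676.7 lb, A_x = 296.6 lb, A_y = 591.8 lb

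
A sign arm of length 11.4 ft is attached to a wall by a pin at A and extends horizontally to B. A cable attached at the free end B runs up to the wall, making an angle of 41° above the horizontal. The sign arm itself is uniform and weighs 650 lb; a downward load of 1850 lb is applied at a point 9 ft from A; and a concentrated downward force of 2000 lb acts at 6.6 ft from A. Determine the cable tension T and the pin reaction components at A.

T = 4487 lb, A_x = 3386 lb, A_y = 1557 lb

ΣM about A: T·sin41°·11.4 − 650·5.7 − 1850·9 − 2000·6.6 = 0 → T = 33555/(11.4·0.656059) = 4486.52 ≈ 4487 lb.
ΣF_x = 0: A_x − T·cos41° = 0 → A_x = 4486.52 × 0.75471 = 3386 lb.
ΣF_y = 0: A_y + T·sin41° − 650 − 1850 − 2000 = 0 → A_y = 4500 − 4486.52 × 0.656059 = 1557 lb.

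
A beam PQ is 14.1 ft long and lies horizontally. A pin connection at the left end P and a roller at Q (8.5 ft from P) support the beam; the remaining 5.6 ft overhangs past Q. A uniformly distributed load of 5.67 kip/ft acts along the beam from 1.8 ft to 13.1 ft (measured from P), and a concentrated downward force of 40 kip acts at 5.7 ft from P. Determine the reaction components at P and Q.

P_x = 0, P_y = 21.09 kip, Q_y = 82.98 kip

Resultant of the distributed load: 5.67 × 11.3 = 64.071 kip at 7.45 ft from P.
Taking moments about P: Q_y·8.5 − (5.67·11.3)·7.45 − 40·5.7 = 0 → Q_y = 705.32895/8.5 = 82.9799 ≈ 82.98 kip.
ΣF_y = 0: P_y + 82.9799 − 5.67·11.3 − 40 = 0 → P_y = 21.09 kip.
ΣF_x = 0: no horizontal applied forces, so P_x = 0.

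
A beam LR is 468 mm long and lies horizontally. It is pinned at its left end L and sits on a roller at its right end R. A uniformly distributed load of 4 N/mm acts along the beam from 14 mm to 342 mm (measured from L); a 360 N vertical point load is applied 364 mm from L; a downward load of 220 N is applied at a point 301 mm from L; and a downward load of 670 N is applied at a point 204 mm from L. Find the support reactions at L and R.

L_x = 0, L_y = 1349 N, R_y = 1213 N

Resultant of the distributed load: 4 × 328 = 1312 N at 178 mm from L.
Taking moments about L: R_y·468 − (4·328)·178 − 360·364 − 220·301 − 670·204 = 0 → R_y = 567476/468 = 1212.56 ≈ 1213 N.
ΣF_y = 0: L_y + 1212.56 − 4·328 − 360 − 220 − 670 = 0 → L_y = 1349 N.
ΣF_x = 0: no horizontal applied forces, so L_x = 0.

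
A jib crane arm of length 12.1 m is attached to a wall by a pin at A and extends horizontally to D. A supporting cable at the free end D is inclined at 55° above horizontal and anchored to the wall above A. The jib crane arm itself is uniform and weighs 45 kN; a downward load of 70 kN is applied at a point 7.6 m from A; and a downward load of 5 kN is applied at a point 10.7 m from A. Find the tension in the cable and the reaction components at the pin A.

T = 86.54 kN, A_x = 49.64 kN, A_y = 49.11 kN

ΣM about A: T·sin55°·12.1 − 45·6.05 − 70·7.6 − 5·10.7 = 0 → T = 857.75/(12.1·0.819152) = 86.5388 ≈ 86.54 kN.
ΣF_x = 0: A_x − T·cos55° = 0 → A_x = 86.5388 × 0.573576 = 49.64 kN.
ΣF_y = 0: A_y + T·sin55° − 45 − 70 − 5 = 0 → A_y = 120 − 86.5388 × 0.819152 = 49.11 kN.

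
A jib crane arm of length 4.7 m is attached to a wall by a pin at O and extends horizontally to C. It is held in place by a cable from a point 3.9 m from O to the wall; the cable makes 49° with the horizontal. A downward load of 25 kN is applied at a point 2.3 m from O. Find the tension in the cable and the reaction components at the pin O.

ΣM about O: T·sin49°·3.9 − 25·2.3 = 0 → T = 57.5/(3.9·0.75471) = 19.5354 ≈ 19.54 kN.
ΣF_x = 0: O_x − T·cos49° = 0 → O_x = 19.5354 × 0.656059 = 12.82 kN.
ΣF_y = 0: O_y + T·sin49° − 25 = 0 → O_y = 25 − 19.5354 × 0.75471 = 10.26 kN.

T = 19.54 kN, O_x = 12.82 kN, O_y = 10.26 kN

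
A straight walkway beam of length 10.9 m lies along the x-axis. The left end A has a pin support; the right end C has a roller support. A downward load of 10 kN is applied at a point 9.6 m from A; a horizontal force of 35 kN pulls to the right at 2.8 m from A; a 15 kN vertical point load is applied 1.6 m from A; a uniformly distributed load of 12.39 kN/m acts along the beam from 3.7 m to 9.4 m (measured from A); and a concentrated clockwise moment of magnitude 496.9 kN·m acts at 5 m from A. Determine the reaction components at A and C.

Resultant of the distributed load: 12.39 × 5.7 = 70.623 kN at 6.55 m from A.
Taking moments about A: C_y·10.9 − 10·9.6 − 15·1.6 − (12.39·5.7)·6.55 − 496.9 = 0 → C_y = 1079.48065/10.9 = 99.0349 ≈ 99.03 kN.
ΣF_y = 0: A_y + 99.0349 − 10 − 15 − 12.39·5.7 = 0 → A_y = -3.412 kN.
ΣF_x = 0: A_x + 35 = 0 → A_x = -35.00 kN.

A_x = -35.00 kN, A_y = -3.412 kN, C_y = 99.03 kN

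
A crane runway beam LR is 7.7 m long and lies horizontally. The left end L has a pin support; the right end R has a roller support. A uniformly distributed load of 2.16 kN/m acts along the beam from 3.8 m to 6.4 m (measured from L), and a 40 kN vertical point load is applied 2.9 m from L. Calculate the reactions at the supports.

Resultant of the distributed load: 2.16 × 2.6 = 5.616 kN at 5.1 m from L.
Taking moments about L: R_y·7.7 − (2.16·2.6)·5.1 − 40·2.9 = 0 → R_y = 144.6416/7.7 = 18.7846 ≈ 18.78 kN.
ΣF_y = 0: L_y + 18.7846 − 2.16·2.6 − 40 = 0 → L_y = 26.83 kN.
ΣF_x = 0: no horizontal applied forces, so L_x = 0.

L_x = 0, L_y = 26.83 kN, R_y = 18.78 kN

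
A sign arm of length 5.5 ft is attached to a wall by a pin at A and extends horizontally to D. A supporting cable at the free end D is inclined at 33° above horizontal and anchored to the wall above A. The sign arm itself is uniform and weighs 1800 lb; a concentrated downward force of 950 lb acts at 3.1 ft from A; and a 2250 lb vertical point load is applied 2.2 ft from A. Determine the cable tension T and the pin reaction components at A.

ΣM about A: T·sin33°·5.5 − 1800·2.75 − 950·3.1 − 2250·2.2 = 0 → T = 12845/(5.5·0.544639) = 4288.08 ≈ 4288 lb.
ΣF_x = 0: A_x − T·cos33° = 0 → A_x = 4288.08 × 0.838671 = 3596 lb.
ΣF_y = 0: A_y + T·sin33° − 1800 − 950 − 2250 = 0 → A_y = 5000 − 4288.08 × 0.544639 = 2665 lb.

T = 4288 lb, A_x = 3596 lb, A_y = 2665 lb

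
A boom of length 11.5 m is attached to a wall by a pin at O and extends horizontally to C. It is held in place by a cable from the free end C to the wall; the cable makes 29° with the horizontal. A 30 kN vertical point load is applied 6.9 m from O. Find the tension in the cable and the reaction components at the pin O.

ΣM about O: T·sin29°·11.5 − 30·6.9 = 0 → T = 207/(11.5·0.48481) = 37.1279 ≈ 37.13 kN.
ΣF_x = 0: O_x − T·cos29° = 0 → O_x = 37.1279 × 0.87462 = 32.47 kN.
ΣF_y = 0: O_y + T·sin29° − 30 = 0 → O_y = 30 − 37.1279 × 0.48481 = 12.00 kN.

T = 37.13 kN, O_x = 32.47 kN, O_y = 12.00 kN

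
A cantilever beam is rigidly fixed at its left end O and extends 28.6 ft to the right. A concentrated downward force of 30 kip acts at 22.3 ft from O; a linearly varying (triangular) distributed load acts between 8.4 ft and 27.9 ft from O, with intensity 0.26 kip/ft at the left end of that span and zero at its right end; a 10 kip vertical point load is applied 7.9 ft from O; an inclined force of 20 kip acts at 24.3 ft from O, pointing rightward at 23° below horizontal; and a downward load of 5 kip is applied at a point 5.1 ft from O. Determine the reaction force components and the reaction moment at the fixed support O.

O_x = -18.41 kip, O_y = 55.35 kip, M_O = 1001 kip·ft

Resultant of the triangular load: ½ × 0.26 × 19.5 = 2.535 kip, acting at 14.9 ft from O (one-third of the span from the peak).
ΣF_x = 0: O_x + 20·cos23° = 0 → O_x = -18.41 kip.
ΣF_y = 0: O_y − 30 − ½·0.26·19.5 − 10 − 20·sin23° − 5 = 0 → O_y = 55.35 kip.
ΣM about O: M_O − 30·22.3 − (½·0.26·19.5)·14.9 − 10·7.9 − 20·sin23°·24.3 − 5·5.1 = 0 → M_O = 1001 kip·ft.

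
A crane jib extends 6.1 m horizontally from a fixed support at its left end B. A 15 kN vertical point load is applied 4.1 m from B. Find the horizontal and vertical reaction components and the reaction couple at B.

ΣF_x = 0: B_x = 0.
ΣF_y = 0: B_y − 15 = 0 → B_y = 15.00 kN.
ΣM about B: M_B − 15·4.1 = 0 → M_B = 61.50 kN·m.

B_x = 0, B_y = 15.00 kN, M_B = 61.50 kN·m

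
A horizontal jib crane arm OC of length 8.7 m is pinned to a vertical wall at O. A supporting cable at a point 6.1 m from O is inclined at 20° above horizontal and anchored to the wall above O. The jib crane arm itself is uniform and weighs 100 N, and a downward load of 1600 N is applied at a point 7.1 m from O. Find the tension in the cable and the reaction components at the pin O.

T = 5653 N, O_x = 5313 N, O_y = -233.6 N

ΣM about O: T·sin20°·6.1 − 100·4.35 − 1600·7.1 = 0 → T = 11795/(6.1·0.34202) = 5653.49 ≈ 5653 N.
ΣF_x = 0: O_x − T·cos20° = 0 → O_x = 5653.49 × 0.939693 = 5313 N.
ΣF_y = 0: O_y + T·sin20° − 100 − 1600 = 0 → O_y = 1700 − 5653.49 × 0.34202 = -233.6 N.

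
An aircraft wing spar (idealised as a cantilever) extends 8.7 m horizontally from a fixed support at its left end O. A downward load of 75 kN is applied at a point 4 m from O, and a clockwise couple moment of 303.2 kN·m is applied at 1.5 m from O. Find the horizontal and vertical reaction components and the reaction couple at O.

O_x = 0, O_y = 75.00 kN, M_O = 603.2 kN·m

ΣF_x = 0: O_x = 0.
ΣF_y = 0: O_y − 75 = 0 → O_y = 75.00 kN.
ΣM about O: M_O − 75·4 − 303.2 = 0 → M_O = 603.2 kN·m.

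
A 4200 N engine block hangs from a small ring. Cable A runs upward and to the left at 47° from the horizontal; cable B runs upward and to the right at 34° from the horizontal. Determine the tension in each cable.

ΣF_x = 0: −T_A·cos47° + T_B·cos34° = 0 → T_B = 0.822639·T_A.
ΣF_y = 0: T_A·sin47° + T_B·sin34° = 4200.
Substitute: T_A·(0.731354 + 0.822639·0.559193) = 4200 → T_A = 3525.36 ≈ 3525 N.
Then T_B = 0.822639 × 3525.36 = 2900 N.

T_A = 3525 N, T_B = 2900 N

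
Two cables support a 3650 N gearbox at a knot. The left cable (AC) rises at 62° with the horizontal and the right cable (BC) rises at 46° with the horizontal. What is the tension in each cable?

T_AC = 2666 N, T_BC = 1802 N

ΣF_x = 0: −T_AC·cos62° + T_BC·cos46° = 0 → T_BC = 0.675831·T_AC.
ΣF_y = 0: T_AC·sin62° + T_BC·sin46° = 3650.
Substitute: T_AC·(0.882948 + 0.675831·0.71934) = 3650 → T_AC = 2665.98 ≈ 2666 N.
Then T_BC = 0.675831 × 2665.98 = 1802 N.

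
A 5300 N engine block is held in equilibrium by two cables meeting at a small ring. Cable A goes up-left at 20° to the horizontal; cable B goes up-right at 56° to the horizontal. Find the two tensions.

T_A = 3054 N, T_B = 5133 N

ΣF_x = 0: −T_A·cos20° + T_B·cos56° = 0 → T_B = 1.68044·T_A.
ΣF_y = 0: T_A·sin20° + T_B·sin56° = 5300.
Substitute: T_A·(0.34202 + 1.68044·0.829038) = 5300 → T_A = 3054.46 ≈ 3054 N.
Then T_B = 1.68044 × 3054.46 = 5133 N.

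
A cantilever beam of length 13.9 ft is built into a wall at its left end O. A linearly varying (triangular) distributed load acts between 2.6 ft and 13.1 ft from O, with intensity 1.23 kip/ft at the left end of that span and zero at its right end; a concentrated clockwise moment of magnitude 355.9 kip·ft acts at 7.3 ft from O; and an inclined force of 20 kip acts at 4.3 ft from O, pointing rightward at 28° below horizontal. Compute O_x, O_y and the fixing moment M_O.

Resultant of the triangular load: ½ × 1.23 × 10.5 = 6.4575 kip, acting at 6.1 ft from O (one-third of the span from the peak).
ΣF_x = 0: O_x + 20·cos28° = 0 → O_x = -17.66 kip.
ΣF_y = 0: O_y − ½·1.23·10.5 − 20·sin28° = 0 → O_y = 15.85 kip.
ΣM about O: M_O − (½·1.23·10.5)·6.1 − 355.9 − 20·sin28°·4.3 = 0 → M_O = 435.7 kip·ft.

O_x = -17.66 kip, O_y = 15.85 kip, M_O = 435.7 kip·ft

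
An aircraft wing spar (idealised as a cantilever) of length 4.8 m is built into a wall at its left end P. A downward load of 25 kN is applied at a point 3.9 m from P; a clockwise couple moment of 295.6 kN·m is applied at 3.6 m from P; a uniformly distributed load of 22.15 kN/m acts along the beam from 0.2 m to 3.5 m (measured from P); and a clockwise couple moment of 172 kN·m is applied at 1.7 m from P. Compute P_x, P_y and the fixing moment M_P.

P_x = 0, P_y = 98.09 kN, M_P = 700.3 kN·m

Resultant of the distributed load: 22.15 × 3.3 = 73.095 kN at 1.85 m from P.
ΣF_x = 0: P_x = 0.
ΣF_y = 0: P_y − 25 − 22.15·3.3 = 0 → P_y = 98.09 kN.
ΣM about P: M_P − 25·3.9 − 295.6 − (22.15·3.3)·1.85 − 172 = 0 → M_P = 700.3 kN·m.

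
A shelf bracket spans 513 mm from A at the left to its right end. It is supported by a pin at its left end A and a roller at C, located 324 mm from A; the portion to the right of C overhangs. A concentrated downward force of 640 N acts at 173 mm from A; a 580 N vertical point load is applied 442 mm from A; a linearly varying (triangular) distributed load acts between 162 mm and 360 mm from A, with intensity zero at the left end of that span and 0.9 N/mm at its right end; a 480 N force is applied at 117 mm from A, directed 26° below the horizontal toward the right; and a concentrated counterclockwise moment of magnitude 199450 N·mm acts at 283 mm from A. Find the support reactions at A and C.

A_x = -431.4 N, A_y = 845.3 N, C_y = 674.2 N

Resultant of the triangular load: ½ × 0.9 × 198 = 89.1 N, acting at 294 mm from A (one-third of the span from the peak).
ΣM about A: C_y·324 − 640·173 − 580·442 − (½·0.9·198)·294 − 480·sin26°·117 + 199450 = 0 → C_y = 218444/324 = 674.21 ≈ 674.2 N.
ΣF_y = 0: A_y + 674.21 − 640 − 580 − ½·0.9·198 − 480·sin26° = 0 → A_y = 845.3 N.
ΣF_x = 0: A_x + 480·cos26° = 0 → A_x = -431.4 N.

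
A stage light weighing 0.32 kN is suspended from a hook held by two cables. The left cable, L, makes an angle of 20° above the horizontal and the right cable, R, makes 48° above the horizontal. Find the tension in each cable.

ΣF_x = 0: −T_L·cos20° + T_R·cos48° = 0 → T_R = 1.40435·T_L.
ΣF_y = 0: T_L·sin20° + T_R·sin48° = 0.32.
Substitute: T_L·(0.34202 + 1.40435·0.743145) = 0.32 → T_L = 0.230938 ≈ 0.2309 kN.
Then T_R = 1.40435 × 0.230938 = 0.3243 kN.

T_L = 0.2309 kN, T_R = 0.3243 kN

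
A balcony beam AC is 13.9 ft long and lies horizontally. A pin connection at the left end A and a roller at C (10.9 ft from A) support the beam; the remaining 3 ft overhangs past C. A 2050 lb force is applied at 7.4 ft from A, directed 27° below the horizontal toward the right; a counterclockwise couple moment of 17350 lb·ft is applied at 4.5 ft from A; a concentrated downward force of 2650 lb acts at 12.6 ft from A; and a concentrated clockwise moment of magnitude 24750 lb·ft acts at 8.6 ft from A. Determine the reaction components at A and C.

Taking moments about A: C_y·10.9 − 2050·sin27°·7.4 + 17350 − 2650·12.6 − 24750 = 0 → C_y = 47677/10.9 = 4374.04 ≈ 4374 lb.
ΣF_y = 0: A_y + 4374.04 − 2050·sin27° − 2650 = 0 → A_y = -793.4 lb.
ΣF_x = 0: A_x + 2050·cos27° = 0 → A_x = -1827 lb.

A_x = -1827 lb, A_y = -793.4 lb, C_y = 4374 lb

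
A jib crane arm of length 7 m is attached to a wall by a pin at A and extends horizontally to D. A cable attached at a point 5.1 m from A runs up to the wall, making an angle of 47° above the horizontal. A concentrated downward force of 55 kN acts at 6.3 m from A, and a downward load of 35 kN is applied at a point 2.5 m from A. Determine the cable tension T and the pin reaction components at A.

ΣM about A: T·sin47°·5.1 − 55·6.3 − 35·2.5 = 0 → T = 434/(5.1·0.731354) = 116.357 ≈ 116.4 kN.
ΣF_x = 0: A_x − T·cos47° = 0 → A_x = 116.357 × 0.681998 = 79.36 kN.
ΣF_y = 0: A_y + T·sin47° − 55 − 35 = 0 → A_y = 90 − 116.357 × 0.731354 = 4.902 kN.

T = 116.4 kN, A_x = 79.36 kN, A_y = 4.902 kN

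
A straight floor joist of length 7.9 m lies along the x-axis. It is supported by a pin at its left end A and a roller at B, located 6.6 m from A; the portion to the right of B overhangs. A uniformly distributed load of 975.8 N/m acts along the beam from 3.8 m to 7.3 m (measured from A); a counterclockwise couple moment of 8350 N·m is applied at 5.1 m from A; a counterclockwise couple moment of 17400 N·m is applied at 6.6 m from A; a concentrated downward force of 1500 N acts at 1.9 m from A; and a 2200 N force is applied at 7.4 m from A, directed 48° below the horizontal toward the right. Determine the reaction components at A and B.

A_x = -1472 N, A_y = 5315 N, B_y = 1235 N

Resultant of the distributed load: 975.8 × 3.5 = 3415.3 N at 5.55 m from A.
ΣM about A: B_y·6.6 − (975.8·3.5)·5.55 + 8350 + 17400 − 1500·1.9 − 2200·sin48°·7.4 = 0 → B_y = 8153.31/6.6 = 1235.35 ≈ 1235 N.
ΣF_y = 0: A_y + 1235.35 − 975.8·3.5 − 1500 − 2200·sin48° = 0 → A_y = 5315 N.
ΣF_x = 0: A_x + 2200·cos48° = 0 → A_x = -1472 N.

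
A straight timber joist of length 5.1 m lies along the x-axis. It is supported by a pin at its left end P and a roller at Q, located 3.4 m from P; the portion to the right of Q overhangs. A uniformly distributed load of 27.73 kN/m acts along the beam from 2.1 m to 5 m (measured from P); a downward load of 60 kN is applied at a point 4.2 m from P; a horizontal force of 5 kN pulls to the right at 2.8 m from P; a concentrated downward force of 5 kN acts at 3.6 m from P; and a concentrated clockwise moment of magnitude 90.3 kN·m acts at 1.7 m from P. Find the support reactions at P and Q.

Resultant of the distributed load: 27.73 × 2.9 = 80.417 kN at 3.55 m from P.
Taking moments about P: Q_y·3.4 − (27.73·2.9)·3.55 − 60·4.2 − 5·3.6 − 90.3 = 0 → Q_y = 645.78035/3.4 = 189.935 ≈ 189.9 kN.
ΣF_y = 0: P_y + 189.935 − 27.73·2.9 − 60 − 5 = 0 → P_y = -44.52 kN.
ΣF_x = 0: P_x + 5 = 0 → P_x = -5.000 kN.

P_x = -5.000 kN, P_y = -44.52 kN, Q_y = 189.9 kN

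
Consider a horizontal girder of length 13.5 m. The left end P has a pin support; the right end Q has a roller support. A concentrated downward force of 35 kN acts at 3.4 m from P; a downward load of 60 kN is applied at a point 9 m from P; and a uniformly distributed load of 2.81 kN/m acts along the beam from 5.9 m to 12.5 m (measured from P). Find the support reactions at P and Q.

Resultant of the distributed load: 2.81 × 6.6 = 18.546 kN at 9.2 m from P.
ΣM about P: Q_y·13.5 − 35·3.4 − 60·9 − (2.81·6.6)·9.2 = 0 → Q_y = 829.6232/13.5 = 61.4536 ≈ 61.45 kN.
ΣF_y = 0: P_y + 61.4536 − 35 − 60 − 2.81·6.6 = 0 → P_y = 52.09 kN.
ΣF_x = 0: no horizontal applied forces, so P_x = 0.

P_x = 0, P_y = 52.09 kN, Q_y = 61.45 kN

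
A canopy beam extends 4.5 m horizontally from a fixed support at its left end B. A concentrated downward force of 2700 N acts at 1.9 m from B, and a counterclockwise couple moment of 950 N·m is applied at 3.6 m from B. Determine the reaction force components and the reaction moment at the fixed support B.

B_x = 0, B_y = 2700 N, M_B = 4180 N·m

ΣF_x = 0: B_x = 0.
ΣF_y = 0: B_y − 2700 = 0 → B_y = 2700 N.
ΣM about B: M_B − 2700·1.9 + 950 = 0 → M_B = 4180 N·m.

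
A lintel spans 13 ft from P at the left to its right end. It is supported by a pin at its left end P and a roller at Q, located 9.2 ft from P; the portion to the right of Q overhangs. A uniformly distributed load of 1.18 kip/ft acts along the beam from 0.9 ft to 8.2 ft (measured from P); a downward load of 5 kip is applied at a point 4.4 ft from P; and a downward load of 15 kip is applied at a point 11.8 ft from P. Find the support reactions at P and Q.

P_x = 0, P_y = 2.723 kip, Q_y = 25.89 kip

Resultant of the distributed load: 1.18 × 7.3 = 8.614 kip at 4.55 ft from P.
Moments about P: Q_y·9.2 − (1.18·7.3)·4.55 − 5·4.4 − 15·11.8 = 0 → Q_y = 238.1937/9.2 = 25.8906 ≈ 25.89 kip.
ΣF_y = 0: P_y + 25.8906 − 1.18·7.3 − 5 − 15 = 0 → P_y = 2.723 kip.
ΣF_x = 0: no horizontal applied forces, so P_x = 0.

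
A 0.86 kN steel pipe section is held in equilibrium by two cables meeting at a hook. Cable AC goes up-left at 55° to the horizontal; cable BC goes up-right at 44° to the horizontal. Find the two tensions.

ΣF_x = 0: −T_AC·cos55° + T_BC·cos44° = 0 → T_BC = 0.797365·T_AC.
ΣF_y = 0: T_AC·sin55° + T_BC·sin44° = 0.86.
Substitute: T_AC·(0.819152 + 0.797365·0.694658) = 0.86 → T_AC = 0.626344 ≈ 0.6263 kN.
Then T_BC = 0.797365 × 0.626344 = 0.4994 kN.

T_AC = 0.6263 kN, T_BC = 0.4994 kN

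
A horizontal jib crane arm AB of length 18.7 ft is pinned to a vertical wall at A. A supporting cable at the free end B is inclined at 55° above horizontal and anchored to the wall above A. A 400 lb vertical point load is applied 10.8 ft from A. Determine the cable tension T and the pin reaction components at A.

T = 282.0 lb, A_x = 161.8 lb, A_y = 169.0 lb

ΣM about A: T·sin55°·18.7 − 400·10.8 = 0 → T = 4320/(18.7·0.819152) = 282.019 ≈ 282.0 lb.
ΣF_x = 0: A_x − T·cos55° = 0 → A_x = 282.019 × 0.573576 = 161.8 lb.
ΣF_y = 0: A_y + T·sin55° − 400 = 0 → A_y = 400 − 282.019 × 0.819152 = 169.0 lb.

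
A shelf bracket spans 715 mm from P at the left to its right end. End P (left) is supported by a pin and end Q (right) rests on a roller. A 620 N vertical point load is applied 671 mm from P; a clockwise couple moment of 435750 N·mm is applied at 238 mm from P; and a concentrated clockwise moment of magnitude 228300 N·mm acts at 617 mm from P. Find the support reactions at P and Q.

Moments about P: Q_y·715 − 620·671 − 435750 − 228300 = 0 → Q_y = 1080070/715 = 1510.59 ≈ 1511 N.
ΣF_y = 0: P_y + 1510.59 − 620 = 0 → P_y = -890.6 N.
ΣF_x = 0: no horizontal applied forces, so P_x = 0.

P_x = 0, P_y = -890.6 N, Q_y = 1511 N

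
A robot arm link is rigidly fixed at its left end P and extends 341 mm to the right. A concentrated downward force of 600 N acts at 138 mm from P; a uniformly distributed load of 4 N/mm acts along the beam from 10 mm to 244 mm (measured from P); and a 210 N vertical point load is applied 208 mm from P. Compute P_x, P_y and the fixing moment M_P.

Resultant of the distributed load: 4 × 234 = 936 N at 127 mm from P.
ΣF_x = 0: P_x = 0.
ΣF_y = 0: P_y − 600 − 4·234 − 210 = 0 → P_y = 1746 N.
ΣM about P: M_P − 600·138 − (4·234)·127 − 210·208 = 0 → M_P = 245400 N·mm.

P_x = 0, P_y = 1746 N, M_P = 245400 N·mm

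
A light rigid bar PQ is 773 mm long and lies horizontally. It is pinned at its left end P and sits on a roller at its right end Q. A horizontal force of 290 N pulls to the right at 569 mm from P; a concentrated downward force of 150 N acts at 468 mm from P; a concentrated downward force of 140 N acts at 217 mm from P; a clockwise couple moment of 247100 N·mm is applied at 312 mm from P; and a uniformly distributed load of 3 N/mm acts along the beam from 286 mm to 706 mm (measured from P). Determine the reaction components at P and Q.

P_x = -290.0 N, P_y = 291.7 N, Q_y = 1258 N

Resultant of the distributed load: 3 × 420 = 1260 N at 496 mm from P.
ΣM about P: Q_y·773 − 150·468 − 140·217 − 247100 − (3·420)·496 = 0 → Q_y = 972640/773 = 1258.27 ≈ 1258 N.
ΣF_y = 0: P_y + 1258.27 − 150 − 140 − 3·420 = 0 → P_y = 291.7 N.
ΣF_x = 0: P_x + 290 = 0 → P_x = -290.0 N.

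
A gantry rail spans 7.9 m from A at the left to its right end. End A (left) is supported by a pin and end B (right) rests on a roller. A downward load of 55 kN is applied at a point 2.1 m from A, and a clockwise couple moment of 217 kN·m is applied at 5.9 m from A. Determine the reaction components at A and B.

Taking moments about A: B_y·7.9 − 55·2.1 − 217 = 0 → B_y = 332.5/7.9 = 42.0886 ≈ 42.09 kN.
ΣF_y = 0: A_y + 42.0886 − 55 = 0 → A_y = 12.91 kN.
ΣF_x = 0: no horizontal applied forces, so A_x = 0.

A_x = 0, A_y = 12.91 kN, B_y = 42.09 kN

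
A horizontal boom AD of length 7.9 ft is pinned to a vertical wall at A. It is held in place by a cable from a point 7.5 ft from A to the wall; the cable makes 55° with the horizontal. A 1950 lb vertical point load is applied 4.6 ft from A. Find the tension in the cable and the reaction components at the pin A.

ΣM about A: T·sin55°·7.5 − 1950·4.6 = 0 → T = 8970/(7.5·0.819152) = 1460.05 ≈ 1460 lb.
ΣF_x = 0: A_x − T·cos55° = 0 → A_x = 1460.05 × 0.573576 = 837.4 lb.
ΣF_y = 0: A_y + T·sin55° − 1950 = 0 → A_y = 1950 − 1460.05 × 0.819152 = 754.0 lb.

T = 1460 lb, A_x = 837.4 lb, A_y = 754.0 lb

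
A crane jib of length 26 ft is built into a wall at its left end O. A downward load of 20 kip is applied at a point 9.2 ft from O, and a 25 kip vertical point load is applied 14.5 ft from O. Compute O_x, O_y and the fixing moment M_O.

O_x = 0, O_y = 45.00 kip, M_O = 546.5 kip·ft

ΣF_x = 0: O_x = 0.
ΣF_y = 0: O_y − 20 − 25 = 0 → O_y = 45.00 kip.
ΣM about O: M_O − 20·9.2 − 25·14.5 = 0 → M_O = 546.5 kip·ft.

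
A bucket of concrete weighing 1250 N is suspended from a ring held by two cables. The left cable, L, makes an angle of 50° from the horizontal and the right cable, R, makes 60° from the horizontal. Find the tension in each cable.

T_L = 665.1 N, T_R = 855.1 N

ΣF_x = 0: −T_L·cos50° + T_R·cos60° = 0 → T_R = 1.28558·T_L.
ΣF_y = 0: T_L·sin50° + T_R·sin60° = 1250.
Substitute: T_L·(0.766044 + 1.28558·0.866025) = 1250 → T_L = 665.11 ≈ 665.1 N.
Then T_R = 1.28558 × 665.11 = 855.1 N.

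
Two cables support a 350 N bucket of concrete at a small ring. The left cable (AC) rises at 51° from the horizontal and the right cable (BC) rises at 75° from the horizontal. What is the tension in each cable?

T_AC = 112.0 N, T_BC = 272.3 N

ΣF_x = 0: −T_AC·cos51° + T_BC·cos75° = 0 → T_BC = 2.43151·T_AC.
ΣF_y = 0: T_AC·sin51° + T_BC·sin75° = 350.
Substitute: T_AC·(0.777146 + 2.43151·0.965926) = 350 → T_AC = 111.971 ≈ 112.0 N.
Then T_BC = 2.43151 × 111.971 = 272.3 N.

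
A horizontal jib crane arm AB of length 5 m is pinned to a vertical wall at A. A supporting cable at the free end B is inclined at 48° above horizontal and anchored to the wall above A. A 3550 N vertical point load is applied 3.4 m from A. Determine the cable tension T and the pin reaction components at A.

T = 3248 N, A_x = 2174 N, A_y = 1136 N

ΣM about A: T·sin48°·5 − 3550·3.4 = 0 → T = 12070/(5·0.743145) = 3248.36 ≈ 3248 N.
ΣF_x = 0: A_x − T·cos48° = 0 → A_x = 3248.36 × 0.669131 = 2174 N.
ΣF_y = 0: A_y + T·sin48° − 3550 = 0 → A_y = 3550 − 3248.36 × 0.743145 = 1136 N.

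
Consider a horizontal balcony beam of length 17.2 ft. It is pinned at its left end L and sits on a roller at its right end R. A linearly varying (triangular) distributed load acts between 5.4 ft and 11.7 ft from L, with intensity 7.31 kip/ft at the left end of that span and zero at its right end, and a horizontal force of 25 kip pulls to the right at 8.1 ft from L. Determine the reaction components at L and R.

L_x = -25.00 kip, L_y = 12.99 kip, R_y = 10.04 kip

Resultant of the triangular load: ½ × 7.31 × 6.3 = 23.0265 kip, acting at 7.5 ft from L (one-third of the span from the peak).
Moments about L: R_y·17.2 − (½·7.31·6.3)·7.5 = 0 → R_y = 172.69875/17.2 = 10.0406 ≈ 10.04 kip.
ΣF_y = 0: L_y + 10.0406 − ½·7.31·6.3 = 0 → L_y = 12.99 kip.
ΣF_x = 0: L_x + 25 = 0 → L_x = -25.00 kip.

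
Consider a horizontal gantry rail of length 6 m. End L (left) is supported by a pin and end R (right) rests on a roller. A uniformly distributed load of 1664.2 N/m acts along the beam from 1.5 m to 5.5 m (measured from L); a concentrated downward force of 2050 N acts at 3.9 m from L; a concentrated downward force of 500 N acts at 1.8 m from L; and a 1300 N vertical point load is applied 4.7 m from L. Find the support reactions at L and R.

Resultant of the distributed load: 1664.2 × 4 = 6656.8 N at 3.5 m from L.
Moments about L: R_y·6 − (1664.2·4)·3.5 − 2050·3.9 − 500·1.8 − 1300·4.7 = 0 → R_y = 38303.8/6 = 6383.97 ≈ 6384 N.
ΣF_y = 0: L_y + 6383.97 − 1664.2·4 − 2050 − 500 − 1300 = 0 → L_y = 4123 N.
ΣF_x = 0: no horizontal applied forces, so L_x = 0.

L_x = 0, L_y = 4123 N, R_y = 6384 N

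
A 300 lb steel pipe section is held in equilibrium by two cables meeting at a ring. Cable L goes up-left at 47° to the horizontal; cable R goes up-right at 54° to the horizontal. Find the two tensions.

T_L = 179.6 lb, T_R = 208.4 lb

ΣF_x = 0: −T_L·cos47° + T_R·cos54° = 0 → T_R = 1.16028·T_L.
ΣF_y = 0: T_L·sin47° + T_R·sin54° = 300.
Substitute: T_L·(0.731354 + 1.16028·0.809017) = 300 → T_L = 179.636 ≈ 179.6 lb.
Then T_R = 1.16028 × 179.636 = 208.4 lb.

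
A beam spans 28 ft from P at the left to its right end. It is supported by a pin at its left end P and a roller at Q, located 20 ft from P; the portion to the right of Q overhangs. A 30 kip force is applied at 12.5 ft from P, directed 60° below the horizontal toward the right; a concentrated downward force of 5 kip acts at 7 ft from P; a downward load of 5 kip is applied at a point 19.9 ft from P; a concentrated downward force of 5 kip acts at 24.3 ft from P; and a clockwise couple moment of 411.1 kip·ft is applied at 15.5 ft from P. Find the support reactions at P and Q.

P_x = -15.00 kip, P_y = -8.612 kip, Q_y = 49.59 kip

Moments about P: Q_y·20 − 30·sin60°·12.5 − 5·7 − 5·19.9 − 5·24.3 − 411.1 = 0 → Q_y = 991.86/20 = 49.593 ≈ 49.59 kip.
ΣF_y = 0: P_y + 49.593 − 30·sin60° − 5 − 5 − 5 = 0 → P_y = -8.612 kip.
ΣF_x = 0: P_x + 30·cos60° = 0 → P_x = -15.00 kip.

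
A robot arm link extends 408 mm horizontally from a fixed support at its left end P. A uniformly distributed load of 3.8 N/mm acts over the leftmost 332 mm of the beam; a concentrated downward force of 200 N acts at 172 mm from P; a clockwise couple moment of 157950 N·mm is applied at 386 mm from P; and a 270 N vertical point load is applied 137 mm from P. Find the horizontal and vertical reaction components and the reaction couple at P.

P_x = 0, P_y = 1732 N, M_P = 438800 N·mm

Resultant of the distributed load: 3.8 × 332 = 1261.6 N at 166 mm from P.
ΣF_x = 0: P_x = 0.
ΣF_y = 0: P_y − 3.8·332 − 200 − 270 = 0 → P_y = 1732 N.
ΣM about P: M_P − (3.8·332)·166 − 200·172 − 157950 − 270·137 = 0 → M_P = 438800 N·mm.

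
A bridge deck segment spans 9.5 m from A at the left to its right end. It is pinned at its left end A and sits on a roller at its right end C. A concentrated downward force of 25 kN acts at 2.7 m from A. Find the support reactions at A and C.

Taking moments about A: C_y·9.5 − 25·2.7 = 0 → C_y = 67.5/9.5 = 7.10526 ≈ 7.105 kN.
ΣF_y = 0: A_y + 7.10526 − 25 = 0 → A_y = 17.89 kN.
ΣF_x = 0: no horizontal applied forces, so A_x = 0.

A_x = 0, A_y = 17.89 kN, C_y = 7.105 kN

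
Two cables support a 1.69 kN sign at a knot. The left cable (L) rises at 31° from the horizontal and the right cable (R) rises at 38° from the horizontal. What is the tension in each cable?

T_L = 1.426 kN, T_R = 1.552 kN

ΣF_x = 0: −T_L·cos31° + T_R·cos38° = 0 → T_R = 1.08776·T_L.
ΣF_y = 0: T_L·sin31° + T_R·sin38° = 1.69.
Substitute: T_L·(0.515038 + 1.08776·0.615661) = 1.69 → T_L = 1.42649 ≈ 1.426 kN.
Then T_R = 1.08776 × 1.42649 = 1.552 kN.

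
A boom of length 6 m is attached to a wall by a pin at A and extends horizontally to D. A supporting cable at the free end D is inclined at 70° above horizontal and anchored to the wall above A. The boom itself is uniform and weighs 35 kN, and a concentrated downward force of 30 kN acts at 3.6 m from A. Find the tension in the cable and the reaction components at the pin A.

ΣM about A: T·sin70°·6 − 35·3 − 30·3.6 = 0 → T = 213/(6·0.939693) = 37.7783 ≈ 37.78 kN.
ΣF_x = 0: A_x − T·cos70° = 0 → A_x = 37.7783 × 0.34202 = 12.92 kN.
ΣF_y = 0: A_y + T·sin70° − 35 − 30 = 0 → A_y = 65 − 37.7783 × 0.939693 = 29.50 kN.

T = 37.78 kN, A_x = 12.92 kN, A_y = 29.50 kN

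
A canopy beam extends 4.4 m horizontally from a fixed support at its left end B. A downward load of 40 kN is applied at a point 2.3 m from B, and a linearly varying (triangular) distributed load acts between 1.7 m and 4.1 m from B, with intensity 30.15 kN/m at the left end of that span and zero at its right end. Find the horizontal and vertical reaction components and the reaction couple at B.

Resultant of the triangular load: ½ × 30.15 × 2.4 = 36.18 kN, acting at 2.5 m from B (one-third of the span from the peak).
ΣF_x = 0: B_x = 0.
ΣF_y = 0: B_y − 40 − ½·30.15·2.4 = 0 → B_y = 76.18 kN.
ΣM about B: M_B − 40·2.3 − (½·30.15·2.4)·2.5 = 0 → M_B = 182.4 kN·m.

B_x = 0, B_y = 76.18 kN, M_B = 182.4 kN·m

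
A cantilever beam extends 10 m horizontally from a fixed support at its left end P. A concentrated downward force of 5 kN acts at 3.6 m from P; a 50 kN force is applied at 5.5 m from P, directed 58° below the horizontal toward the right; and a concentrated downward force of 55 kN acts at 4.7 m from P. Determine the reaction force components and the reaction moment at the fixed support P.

ΣF_x = 0: P_x + 50·cos58° = 0 → P_x = -26.50 kN.
ΣF_y = 0: P_y − 5 − 50·sin58° − 55 = 0 → P_y = 102.4 kN.
ΣM about P: M_P − 5·3.6 − 50·sin58°·5.5 − 55·4.7 = 0 → M_P = 509.7 kN·m.

P_x = -26.50 kN, P_y = 102.4 kN, M_P = 509.7 kN·m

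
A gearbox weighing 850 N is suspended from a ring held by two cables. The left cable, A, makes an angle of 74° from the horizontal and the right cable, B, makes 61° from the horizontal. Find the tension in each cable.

T_A = 582.8 N, T_B = 331.3 N

ΣF_x = 0: −T_A·cos74° + T_B·cos61° = 0 → T_B = 0.568548·T_A.
ΣF_y = 0: T_A·sin74° + T_B·sin61° = 850.
Substitute: T_A·(0.961262 + 0.568548·0.87462) = 850 → T_A = 582.78 ≈ 582.8 N.
Then T_B = 0.568548 × 582.78 = 331.3 N.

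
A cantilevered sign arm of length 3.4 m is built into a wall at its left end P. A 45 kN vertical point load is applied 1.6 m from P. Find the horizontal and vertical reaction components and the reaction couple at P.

P_x = 0, P_y = 45.00 kN, M_P = 72.00 kN·m

ΣF_x = 0: P_x = 0.
ΣF_y = 0: P_y − 45 = 0 → P_y = 45.00 kN.
ΣM about P: M_P − 45·1.6 = 0 → M_P = 72.00 kN·m.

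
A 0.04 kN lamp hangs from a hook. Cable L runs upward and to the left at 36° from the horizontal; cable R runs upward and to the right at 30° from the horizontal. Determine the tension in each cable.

ΣF_x = 0: −T_L·cos36° + T_R·cos30° = 0 → T_R = 0.934172·T_L.
ΣF_y = 0: T_L·sin36° + T_R·sin30° = 0.04.
Substitute: T_L·(0.587785 + 0.934172·0.5) = 0.04 → T_L = 0.0379193 ≈ 0.03792 kN.
Then T_R = 0.934172 × 0.0379193 = 0.03542 kN.

T_L = 0.03792 kN, T_R = 0.03542 kN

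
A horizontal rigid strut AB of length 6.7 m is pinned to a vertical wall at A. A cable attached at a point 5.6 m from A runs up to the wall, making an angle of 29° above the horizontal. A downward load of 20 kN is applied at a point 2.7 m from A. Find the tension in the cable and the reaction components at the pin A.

T = 19.89 kN, A_x = 17.40 kN, A_y = 10.36 kN

ΣM about A: T·sin29°·5.6 − 20·2.7 = 0 → T = 54/(5.6·0.48481) = 19.89 kN.
ΣF_x = 0: A_x − T·cos29° = 0 → A_x = 19.89 × 0.87462 = 17.40 kN.
ΣF_y = 0: A_y + T·sin29° − 20 = 0 → A_y = 20 − 19.89 × 0.48481 = 10.36 kN.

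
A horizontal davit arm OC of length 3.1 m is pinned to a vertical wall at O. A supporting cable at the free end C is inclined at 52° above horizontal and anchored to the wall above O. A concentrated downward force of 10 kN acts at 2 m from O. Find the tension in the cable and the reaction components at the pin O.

T = 8.187 kN, O_x = 5.041 kN, O_y = 3.548 kN

ΣM about O: T·sin52°·3.1 − 10·2 = 0 → T = 20/(3.1·0.788011) = 8.18721 ≈ 8.187 kN.
ΣF_x = 0: O_x − T·cos52° = 0 → O_x = 8.18721 × 0.615661 = 5.041 kN.
ΣF_y = 0: O_y + T·sin52° − 10 = 0 → O_y = 10 − 8.18721 × 0.788011 = 3.548 kN.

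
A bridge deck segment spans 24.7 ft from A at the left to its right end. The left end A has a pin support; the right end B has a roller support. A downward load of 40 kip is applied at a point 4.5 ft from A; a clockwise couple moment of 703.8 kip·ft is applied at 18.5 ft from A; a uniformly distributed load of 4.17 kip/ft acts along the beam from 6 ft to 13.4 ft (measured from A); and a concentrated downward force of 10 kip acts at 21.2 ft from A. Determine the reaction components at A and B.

Resultant of the distributed load: 4.17 × 7.4 = 30.858 kip at 9.7 ft from A.
Taking moments about A: B_y·24.7 − 40·4.5 − 703.8 − (4.17·7.4)·9.7 − 10·21.2 = 0 → B_y = 1395.1226/24.7 = 56.4827 ≈ 56.48 kip.
ΣF_y = 0: A_y + 56.4827 − 40 − 4.17·7.4 − 10 = 0 → A_y = 24.38 kip.
ΣF_x = 0: no horizontal applied forces, so A_x = 0.

A_x = 0, A_y = 24.38 kip, B_y = 56.48 kip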